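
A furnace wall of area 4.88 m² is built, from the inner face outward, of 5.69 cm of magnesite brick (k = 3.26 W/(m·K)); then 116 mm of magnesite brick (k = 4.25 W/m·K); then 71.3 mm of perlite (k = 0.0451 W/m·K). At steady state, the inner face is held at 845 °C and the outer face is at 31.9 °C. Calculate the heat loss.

Q = 2.44 kW

Series thermal resistances, inner to outer:
  R_magnesite brick = L/(kA) = 0.0569/(3.26·4.88) = 0.003577 K/W
  R_magnesite brick = L/(kA) = 0.116/(4.25·4.88) = 0.005593 K/W
  R_perlite = L/(kA) = 0.0713/(0.0451·4.88) = 0.3240 K/W
ΣR = 0.003577 + 0.005593 + 0.3240 = 0.3332 K/W
Q = ΔT/ΣR = (845 °C − 31.9 °C)/0.3332 = 2440 W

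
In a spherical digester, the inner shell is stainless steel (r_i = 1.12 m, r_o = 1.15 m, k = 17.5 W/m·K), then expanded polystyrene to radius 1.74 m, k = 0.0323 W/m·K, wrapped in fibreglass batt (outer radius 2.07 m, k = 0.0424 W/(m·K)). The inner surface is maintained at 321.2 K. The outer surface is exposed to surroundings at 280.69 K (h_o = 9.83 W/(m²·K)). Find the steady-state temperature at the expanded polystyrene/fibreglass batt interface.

T = 288.5 K

Treat each layer as a resistance in series:
  R_stainless steel = (1/1.12 − 1/1.15)/(4πk) = 0.02329/(4π·17.5) = 1.059×10^-4 K/W
  R_expanded polystyrene = (1/1.15 − 1/1.74)/(4πk) = 0.2949/(4π·0.0323) = 0.7264 K/W
  R_fibreglass batt = (1/1.74 − 1/2.07)/(4πk) = 0.09162/(4π·0.0424) = 0.1720 K/W
  R_conv,out = 1/(4πr²h) = 1/(4π·2.07²·9.83) = 0.001889 K/W
ΣR = 1.059×10^-4 + 0.7264 + 0.1720 + 0.001889 = 0.9004 K/W
Q = ΔT/ΣR = (321.2 K − 280.69 K)/0.9004 = 44.99 W
From the inner boundary to the expanded polystyrene/fibreglass batt interface, ΣR_partial = 0.7265 K/W.
T_interface = T_in − Q·ΣR_partial = 321.2 K − (44.99)(0.7265) = 288.5 K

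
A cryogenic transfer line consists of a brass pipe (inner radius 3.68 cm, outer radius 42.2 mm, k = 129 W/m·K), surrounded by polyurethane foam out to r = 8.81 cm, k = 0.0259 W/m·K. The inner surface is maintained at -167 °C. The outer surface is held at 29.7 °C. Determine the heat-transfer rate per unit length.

Q' = 43.5 W/m

Resistance network (inner→outer):
  R'_brass = ln(0.0422/0.0368)/(2πk) = 0.1369/(2π·129) = 1.689×10^-4 m·K/W
  R'_polyurethane foam = ln(0.0881/0.0422)/(2πk) = 0.7361/(2π·0.0259) = 4.523 m·K/W
ΣR = 1.689×10^-4 + 4.523 = 4.523 m·K/W
Q' = ΔT/ΣR = (-167 °C − 29.7 °C)/4.523 = -43.5 W/m
(Negative Q' ⇒ heat flows inward; heat gain = 43.5 W/m.)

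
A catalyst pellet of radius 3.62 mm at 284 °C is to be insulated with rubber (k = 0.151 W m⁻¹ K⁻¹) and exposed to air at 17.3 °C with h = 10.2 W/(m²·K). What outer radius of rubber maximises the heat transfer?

r_cr = 2.96 cm

For a sphere, r_cr = 2k_ins/h = 2·0.151/10.2 = 0.0296 m = 2.96 cm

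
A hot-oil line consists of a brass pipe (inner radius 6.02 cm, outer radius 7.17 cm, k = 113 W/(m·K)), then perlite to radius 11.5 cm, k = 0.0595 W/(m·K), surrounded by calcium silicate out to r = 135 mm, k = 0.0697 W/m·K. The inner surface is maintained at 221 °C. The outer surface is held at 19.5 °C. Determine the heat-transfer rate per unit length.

Q' = 124 W/m

Resistance network (inner→outer):
  R'_brass = ln(0.0717/0.0602)/(2πk) = 0.1748/(2π·113) = 2.462×10^-4 m·K/W
  R'_perlite = ln(0.115/0.0717)/(2πk) = 0.4724/(2π·0.0595) = 1.264 m·K/W
  R'_calcium silicate = ln(0.135/0.115)/(2πk) = 0.1603/(2π·0.0697) = 0.3661 m·K/W
ΣR = 2.462×10^-4 + 1.264 + 0.3661 = 1.630 m·K/W
Q' = ΔT/ΣR = (221 °C − 19.5 °C)/1.630 = 124 W/m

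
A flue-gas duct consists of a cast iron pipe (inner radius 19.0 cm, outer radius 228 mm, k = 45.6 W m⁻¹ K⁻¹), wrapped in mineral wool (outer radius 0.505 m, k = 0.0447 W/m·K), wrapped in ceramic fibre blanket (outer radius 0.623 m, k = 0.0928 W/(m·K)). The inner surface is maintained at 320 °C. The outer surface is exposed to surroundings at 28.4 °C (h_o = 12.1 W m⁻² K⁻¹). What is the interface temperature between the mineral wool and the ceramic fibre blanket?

Series thermal resistances, inner to outer:
  R'_cast iron = ln(0.228/0.190)/(2πk) = 0.1823/(2π·45.6) = 6.363×10^-4 m·K/W
  R'_mineral wool = ln(0.505/0.228)/(2πk) = 0.7952/(2π·0.0447) = 2.831 m·K/W
  R'_ceramic fibre blanket = ln(0.623/0.505)/(2πk) = 0.2100/(2π·0.0928) = 0.3601 m·K/W
  R'_conv,out = 1/(2πr h) = 1/(2π·0.623·12.1) = 0.02111 m·K/W
ΣR = 6.363×10^-4 + 2.831 + 0.3601 + 0.02111 = 3.213 m·K/W
Q' = ΔT/ΣR = (320 °C − 28.4 °C)/3.213 = 90.76 W/m
From the inner boundary to the mineral wool/ceramic fibre blanket interface, ΣR_partial = 2.832 m·K/W.
T_interface = T_in − Q'·ΣR_partial = 320 °C − (90.76)(2.832) = 63.0 °C

T = 63.0 °C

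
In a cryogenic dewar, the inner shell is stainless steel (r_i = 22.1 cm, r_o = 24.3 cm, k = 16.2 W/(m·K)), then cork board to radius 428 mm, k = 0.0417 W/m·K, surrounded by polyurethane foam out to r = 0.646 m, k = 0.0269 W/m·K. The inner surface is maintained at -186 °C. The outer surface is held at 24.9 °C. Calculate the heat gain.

Treat each layer as a resistance in series:
  R_stainless steel = (1/0.221 − 1/0.243)/(4πk) = 0.4097/(4π·16.2) = 0.002012 K/W
  R_cork board = (1/0.243 − 1/0.428)/(4πk) = 1.779/(4π·0.0417) = 3.394 K/W
  R_polyurethane foam = (1/0.428 − 1/0.646)/(4πk) = 0.7885/(4π·0.0269) = 2.332 K/W
ΣR = 0.002012 + 3.394 + 2.332 = 5.728 K/W
Q = ΔT/ΣR = (-186 °C − 24.9 °C)/5.728 = -36.8 W
(Negative Q ⇒ heat flows inward; heat gain = 36.8 W.)

Q = 36.8 W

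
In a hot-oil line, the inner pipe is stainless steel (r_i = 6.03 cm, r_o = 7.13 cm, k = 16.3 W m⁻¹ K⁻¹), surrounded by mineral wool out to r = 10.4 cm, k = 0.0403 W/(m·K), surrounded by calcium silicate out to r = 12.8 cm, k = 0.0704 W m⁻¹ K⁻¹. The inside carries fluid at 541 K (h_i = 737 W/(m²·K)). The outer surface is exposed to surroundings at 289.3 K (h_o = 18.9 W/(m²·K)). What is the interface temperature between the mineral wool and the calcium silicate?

Treat each layer as a resistance in series:
  R'_conv,in = 1/(2πr h) = 1/(2π·0.0603·737) = 0.003581 m·K/W
  R'_stainless steel = ln(0.0713/0.0603)/(2πk) = 0.1676/(2π·16.3) = 0.001636 m·K/W
  R'_mineral wool = ln(0.104/0.0713)/(2πk) = 0.3775/(2π·0.0403) = 1.491 m·K/W
  R'_calcium silicate = ln(0.128/0.104)/(2πk) = 0.2076/(2π·0.0704) = 0.4694 m·K/W
  R'_conv,out = 1/(2πr h) = 1/(2π·0.128·18.9) = 0.06579 m·K/W
ΣR = 0.003581 + 0.001636 + 1.491 + 0.4694 + 0.06579 = 2.031 m·K/W
Q' = ΔT/ΣR = (541 K − 289.3 K)/2.031 = 123.9 W/m
From the inner boundary to the mineral wool/calcium silicate interface, ΣR_partial = 1.496 m·K/W.
T_interface = T_in − Q'·ΣR_partial = 541 K − (123.9)(1.496) = 355.6 K

T = 355.6 K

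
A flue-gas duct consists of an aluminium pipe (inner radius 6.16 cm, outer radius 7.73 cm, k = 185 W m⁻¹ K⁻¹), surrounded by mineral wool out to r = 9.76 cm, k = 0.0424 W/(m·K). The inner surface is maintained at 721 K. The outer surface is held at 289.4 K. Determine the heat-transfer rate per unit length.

Treat each layer as a resistance in series:
  R'_aluminium = ln(0.0773/0.0616)/(2πk) = 0.2270/(2π·185) = 1.953×10^-4 m·K/W
  R'_mineral wool = ln(0.0976/0.0773)/(2πk) = 0.2332/(2π·0.0424) = 0.8753 m·K/W
ΣR = 1.953×10^-4 + 0.8753 = 0.8755 m·K/W
Q' = ΔT/ΣR = (721 K − 289.4 K)/0.8755 = 493 W/m

Q' = 493 W/m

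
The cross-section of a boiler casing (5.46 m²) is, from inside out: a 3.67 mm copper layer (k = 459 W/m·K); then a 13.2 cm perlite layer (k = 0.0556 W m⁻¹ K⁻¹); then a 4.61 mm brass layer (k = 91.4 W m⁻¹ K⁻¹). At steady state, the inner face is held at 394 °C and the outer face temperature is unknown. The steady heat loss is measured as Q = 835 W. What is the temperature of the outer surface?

T_out = 30.9 °C

Series resistances:
  R_copper = L/(kA) = 0.00367/(459·5.46) = 1.464×10^-6 K/W
  R_perlite = L/(kA) = 0.132/(0.0556·5.46) = 0.4348 K/W
  R_brass = L/(kA) = 0.00461/(91.4·5.46) = 9.238×10^-6 K/W
ΣR = 0.4348 K/W
ΔT = Q·ΣR = 835 × 0.4348 = 363.1 K
Heat flows outward, so T_out = T_in − ΔT = 394 − 363.1 = 30.9 °C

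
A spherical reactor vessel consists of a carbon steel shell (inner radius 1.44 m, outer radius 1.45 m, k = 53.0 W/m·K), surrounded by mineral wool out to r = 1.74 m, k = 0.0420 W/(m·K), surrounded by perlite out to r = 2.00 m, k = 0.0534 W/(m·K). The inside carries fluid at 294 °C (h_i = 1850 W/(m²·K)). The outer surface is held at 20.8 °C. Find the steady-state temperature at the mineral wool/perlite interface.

T = 113 °C

Series thermal resistances, inner to outer:
  R_conv,in = 1/(4πr²h) = 1/(4π·1.44²·1850) = 2.074×10^-5 K/W
  R_carbon steel = (1/1.44 − 1/1.45)/(4πk) = 0.004789/(4π·53.0) = 7.191×10^-6 K/W
  R_mineral wool = (1/1.45 − 1/1.74)/(4πk) = 0.1149/(4π·0.0420) = 0.2178 K/W
  R_perlite = (1/1.74 − 1/2.00)/(4πk) = 0.07471/(4π·0.0534) = 0.1113 K/W
ΣR = 2.074×10^-5 + 7.191×10^-6 + 0.2178 + 0.1113 = 0.3291 K/W
Q = ΔT/ΣR = (294 °C − 20.8 °C)/0.3291 = 830.1 W
From the inner boundary to the mineral wool/perlite interface, ΣR_partial = 0.2178 K/W.
T_interface = T_in − Q·ΣR_partial = 294 °C − (830.1)(0.2178) = 113 °C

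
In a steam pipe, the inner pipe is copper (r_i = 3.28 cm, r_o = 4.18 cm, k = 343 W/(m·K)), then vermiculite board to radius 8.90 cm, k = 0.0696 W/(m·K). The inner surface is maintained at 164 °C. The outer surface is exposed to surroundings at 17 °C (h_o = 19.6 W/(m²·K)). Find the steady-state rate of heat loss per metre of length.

Resistance network (inner→outer):
  R'_copper = ln(0.0418/0.0328)/(2πk) = 0.2425/(2π·343) = 1.125×10^-4 m·K/W
  R'_vermiculite board = ln(0.0890/0.0418)/(2πk) = 0.7557/(2π·0.0696) = 1.728 m·K/W
  R'_conv,out = 1/(2πr h) = 1/(2π·0.0890·19.6) = 0.09124 m·K/W
ΣR = 1.125×10^-4 + 1.728 + 0.09124 = 1.819 m·K/W
Q' = ΔT/ΣR = (164 °C − 17 °C)/1.819 = 80.8 W/m

Q' = 80.8 W/m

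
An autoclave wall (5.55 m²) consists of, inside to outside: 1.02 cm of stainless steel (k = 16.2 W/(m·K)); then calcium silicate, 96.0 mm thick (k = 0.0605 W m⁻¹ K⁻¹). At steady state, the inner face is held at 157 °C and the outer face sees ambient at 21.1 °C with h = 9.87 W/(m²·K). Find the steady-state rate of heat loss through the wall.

Series thermal resistances, inner to outer:
  R_stainless steel = L/(kA) = 0.0102/(16.2·5.55) = 1.134×10^-4 K/W
  R_calcium silicate = L/(kA) = 0.0960/(0.0605·5.55) = 0.2859 K/W
  R_conv,out = 1/(hA) = 1/(9.87·5.55) = 0.01826 K/W
ΣR = 1.134×10^-4 + 0.2859 + 0.01826 = 0.3043 K/W
Q = ΔT/ΣR = (157 °C − 21.1 °C)/0.3043 = 447 W

Q = 447 W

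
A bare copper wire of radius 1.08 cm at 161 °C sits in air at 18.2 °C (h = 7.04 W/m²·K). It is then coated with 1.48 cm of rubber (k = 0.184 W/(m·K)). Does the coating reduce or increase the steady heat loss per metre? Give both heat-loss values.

Critical radius for a cylinder: r_cr = k/h = 0.0261 m = 2.61 cm.
Outer radius after coating: r₂ = 0.0108 + 0.0148 = 0.0256 m.
Since r₁ < r_cr and r₂ ≤ r_cr, the coating moves toward the maximum at r_cr — heat loss rises.
Bare: R = 1/(2πr₁h) = 2.093 m·K/W; Q = 142.8/2.093 = 68.2 W/m.
Coated: R = R_cond + R_conv = 1.630 m·K/W; Q = 142.8/1.630 = 87.6 W/m.

increases: 68.2 → 87.6 W/m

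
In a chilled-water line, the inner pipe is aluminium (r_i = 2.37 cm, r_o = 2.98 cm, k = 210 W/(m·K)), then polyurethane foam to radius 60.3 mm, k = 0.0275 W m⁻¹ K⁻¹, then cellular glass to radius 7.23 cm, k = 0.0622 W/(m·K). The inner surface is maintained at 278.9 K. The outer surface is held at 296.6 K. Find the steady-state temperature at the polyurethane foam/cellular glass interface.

Series thermal resistances, inner to outer:
  R'_aluminium = ln(0.0298/0.0237)/(2πk) = 0.2290/(2π·210) = 1.736×10^-4 m·K/W
  R'_polyurethane foam = ln(0.0603/0.0298)/(2πk) = 0.7048/(2π·0.0275) = 4.079 m·K/W
  R'_cellular glass = ln(0.0723/0.0603)/(2πk) = 0.1815/(2π·0.0622) = 0.4644 m·K/W
ΣR = 1.736×10^-4 + 4.079 + 0.4644 = 4.544 m·K/W
Q' = ΔT/ΣR = (278.9 K − 296.6 K)/4.544 = -3.895 W/m
From the inner boundary to the polyurethane foam/cellular glass interface, ΣR_partial = 4.079 m·K/W.
T_interface = T_in − Q'·ΣR_partial = 278.9 K − (-3.895)(4.079) = 294.8 K

T = 294.8 K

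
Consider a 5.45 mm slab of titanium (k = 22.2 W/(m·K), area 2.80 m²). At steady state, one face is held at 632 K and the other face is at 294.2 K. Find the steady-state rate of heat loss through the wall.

Q = 3850 kW

Q = kA·ΔT/L = 22.2 × 2.80 × |632 K − 294.2 K| / 0.00545 = 3.85×10^6 W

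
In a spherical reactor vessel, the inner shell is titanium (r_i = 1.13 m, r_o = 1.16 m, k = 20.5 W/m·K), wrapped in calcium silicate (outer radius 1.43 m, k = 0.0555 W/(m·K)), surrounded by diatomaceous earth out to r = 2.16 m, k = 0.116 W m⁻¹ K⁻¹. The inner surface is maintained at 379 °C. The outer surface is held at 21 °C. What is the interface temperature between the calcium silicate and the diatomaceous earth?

T = 168 °C

Treat each layer as a resistance in series:
  R_titanium = (1/1.13 − 1/1.16)/(4πk) = 0.02289/(4π·20.5) = 8.884×10^-5 K/W
  R_calcium silicate = (1/1.16 − 1/1.43)/(4πk) = 0.1628/(4π·0.0555) = 0.2334 K/W
  R_diatomaceous earth = (1/1.43 − 1/2.16)/(4πk) = 0.2363/(4π·0.116) = 0.1621 K/W
ΣR = 8.884×10^-5 + 0.2334 + 0.1621 = 0.3956 K/W
Q = ΔT/ΣR = (379 °C − 21 °C)/0.3956 = 905.0 W
From the inner boundary to the calcium silicate/diatomaceous earth interface, ΣR_partial = 0.2335 K/W.
T_interface = T_in − Q·ΣR_partial = 379 °C − (905.0)(0.2335) = 168 °C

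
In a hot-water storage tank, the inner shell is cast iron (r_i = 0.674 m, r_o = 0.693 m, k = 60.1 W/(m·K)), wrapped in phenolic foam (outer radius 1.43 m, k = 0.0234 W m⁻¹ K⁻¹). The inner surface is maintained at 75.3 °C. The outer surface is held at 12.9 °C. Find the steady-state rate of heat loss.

Series thermal resistances, inner to outer:
  R_cast iron = (1/0.674 − 1/0.693)/(4πk) = 0.04068/(4π·60.1) = 5.386×10^-5 K/W
  R_phenolic foam = (1/0.693 − 1/1.43)/(4πk) = 0.7437/(4π·0.0234) = 2.529 K/W
ΣR = 5.386×10^-5 + 2.529 = 2.529 K/W
Q = ΔT/ΣR = (75.3 °C − 12.9 °C)/2.529 = 24.7 W

Q = 24.7 W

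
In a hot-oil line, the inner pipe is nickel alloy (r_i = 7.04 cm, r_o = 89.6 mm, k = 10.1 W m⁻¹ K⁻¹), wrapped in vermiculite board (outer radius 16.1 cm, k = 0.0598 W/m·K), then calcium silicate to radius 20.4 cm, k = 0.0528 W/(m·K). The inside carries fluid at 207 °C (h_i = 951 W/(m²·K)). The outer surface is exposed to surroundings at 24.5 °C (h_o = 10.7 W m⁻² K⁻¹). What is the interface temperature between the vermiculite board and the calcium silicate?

T = 85.5 °C

Treat each layer as a resistance in series:
  R'_conv,in = 1/(2πr h) = 1/(2π·0.0704·951) = 0.002377 m·K/W
  R'_nickel alloy = ln(0.0896/0.0704)/(2πk) = 0.2412/(2π·10.1) = 0.003800 m·K/W
  R'_vermiculite board = ln(0.161/0.0896)/(2πk) = 0.5860/(2π·0.0598) = 1.560 m·K/W
  R'_calcium silicate = ln(0.204/0.161)/(2πk) = 0.2367/(2π·0.0528) = 0.7135 m·K/W
  R'_conv,out = 1/(2πr h) = 1/(2π·0.204·10.7) = 0.07291 m·K/W
ΣR = 0.002377 + 0.003800 + 1.560 + 0.7135 + 0.07291 = 2.353 m·K/W
Q' = ΔT/ΣR = (207 °C − 24.5 °C)/2.353 = 77.56 W/m
From the inner boundary to the vermiculite board/calcium silicate interface, ΣR_partial = 1.566 m·K/W.
T_interface = T_in − Q'·ΣR_partial = 207 °C − (77.56)(1.566) = 85.5 °C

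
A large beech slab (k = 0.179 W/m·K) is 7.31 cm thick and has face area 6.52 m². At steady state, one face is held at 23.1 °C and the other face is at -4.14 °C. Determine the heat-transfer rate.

Q = 435 W

Q = kA·ΔT/L = 0.179 × 6.52 × |23.1 °C − -4.14 °C| / 0.0731 = 435 W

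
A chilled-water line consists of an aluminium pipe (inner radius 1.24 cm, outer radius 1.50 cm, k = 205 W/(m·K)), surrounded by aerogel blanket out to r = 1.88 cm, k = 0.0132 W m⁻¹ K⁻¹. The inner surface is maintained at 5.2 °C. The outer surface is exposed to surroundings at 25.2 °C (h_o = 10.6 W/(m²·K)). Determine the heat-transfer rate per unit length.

Q' = 5.68 W/m

Resistance network (inner→outer):
  R'_aluminium = ln(0.0150/0.0124)/(2πk) = 0.1904/(2π·205) = 1.478×10^-4 m·K/W
  R'_aerogel blanket = ln(0.0188/0.0150)/(2πk) = 0.2258/(2π·0.0132) = 2.723 m·K/W
  R'_conv,out = 1/(2πr h) = 1/(2π·0.0188·10.6) = 0.7986 m·K/W
ΣR = 1.478×10^-4 + 2.723 + 0.7986 = 3.522 m·K/W
Q' = ΔT/ΣR = (5.2 °C − 25.2 °C)/3.522 = -5.68 W/m
(Negative Q' ⇒ heat flows inward; heat gain = 5.68 W/m.)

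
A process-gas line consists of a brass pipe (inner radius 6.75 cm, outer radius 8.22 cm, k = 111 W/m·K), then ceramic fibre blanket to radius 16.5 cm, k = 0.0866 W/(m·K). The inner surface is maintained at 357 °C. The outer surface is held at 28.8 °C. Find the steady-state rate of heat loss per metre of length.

Q' = 256 W/m

Treat each layer as a resistance in series:
  R'_brass = ln(0.0822/0.0675)/(2πk) = 0.1970/(2π·111) = 2.825×10^-4 m·K/W
  R'_ceramic fibre blanket = ln(0.165/0.0822)/(2πk) = 0.6968/(2π·0.0866) = 1.281 m·K/W
ΣR = 2.825×10^-4 + 1.281 = 1.281 m·K/W
Q' = ΔT/ΣR = (357 °C − 28.8 °C)/1.281 = 256 W/m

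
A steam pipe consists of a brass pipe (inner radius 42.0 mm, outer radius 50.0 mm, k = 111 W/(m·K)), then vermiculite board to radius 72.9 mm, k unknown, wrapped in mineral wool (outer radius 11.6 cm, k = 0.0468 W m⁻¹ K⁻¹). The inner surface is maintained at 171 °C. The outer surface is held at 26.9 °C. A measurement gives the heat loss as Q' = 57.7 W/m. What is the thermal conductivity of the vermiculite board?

ΣR = ΔT/Q' = |171 − 26.9|/57.7 = 2.497 m·K/W
Known resistances:
  R'_brass = ln(0.0500/0.0420)/(2πk) = 0.1744/(2π·111) = 2.500×10^-4 m·K/W
  R'_mineral wool = ln(0.116/0.0729)/(2πk) = 0.4645/(2π·0.0468) = 1.580 m·K/W
R_vermiculite board = ΣR − ΣR_known = 2.497 − 1.580 = 0.9170 m·K/W
ln(r₂/r₁)/(2πk) = 0.9170 ⇒ k = 0.3771/(2π·0.9170) = 0.0654 W/m·K

k = 0.0654 W/m·K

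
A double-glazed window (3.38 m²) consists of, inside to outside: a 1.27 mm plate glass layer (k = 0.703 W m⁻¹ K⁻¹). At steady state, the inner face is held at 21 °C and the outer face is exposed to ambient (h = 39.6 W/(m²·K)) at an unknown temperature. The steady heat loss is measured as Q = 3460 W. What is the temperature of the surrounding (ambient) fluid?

Series resistances:
  R_plate glass = L/(kA) = 0.00127/(0.703·3.38) = 5.345×10^-4 K/W
  R_conv,out = 1/(hA) = 1/(39.6·3.38) = 0.007471 K/W
ΣR = 0.008006 K/W
ΔT = Q·ΣR = 3460 × 0.008006 = 27.70 K
Heat flows outward, so T_out = T_in − ΔT = 21 − 27.70 = -6.70 °C

T_out = -6.70 °C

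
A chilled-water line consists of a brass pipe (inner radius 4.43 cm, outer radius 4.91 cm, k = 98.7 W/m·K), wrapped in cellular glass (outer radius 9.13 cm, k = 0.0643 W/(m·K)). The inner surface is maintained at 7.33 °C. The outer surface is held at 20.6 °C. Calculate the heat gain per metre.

Series thermal resistances, inner to outer:
  R'_brass = ln(0.0491/0.0443)/(2πk) = 0.1029/(2π·98.7) = 1.659×10^-4 m·K/W
  R'_cellular glass = ln(0.0913/0.0491)/(2πk) = 0.6203/(2π·0.0643) = 1.535 m·K/W
ΣR = 1.659×10^-4 + 1.535 = 1.535 m·K/W
Q' = ΔT/ΣR = (7.33 °C − 20.6 °C)/1.535 = -8.64 W/m
(Negative Q' ⇒ heat flows inward; heat gain = 8.64 W/m.)

Q' = 8.64 W/m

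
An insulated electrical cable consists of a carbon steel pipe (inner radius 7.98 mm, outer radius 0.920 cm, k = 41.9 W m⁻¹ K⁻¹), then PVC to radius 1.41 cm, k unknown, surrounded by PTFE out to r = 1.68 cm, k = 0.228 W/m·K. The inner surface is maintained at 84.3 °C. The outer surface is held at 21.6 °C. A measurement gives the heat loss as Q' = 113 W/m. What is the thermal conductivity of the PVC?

ΣR = ΔT/Q' = |84.3 − 21.6|/113 = 0.5549 m·K/W
Known resistances:
  R'_carbon steel = ln(0.00920/0.00798)/(2πk) = 0.1423/(2π·41.9) = 5.404×10^-4 m·K/W
  R'_PTFE = ln(0.0168/0.0141)/(2πk) = 0.1752/(2π·0.228) = 0.1223 m·K/W
R_PVC = ΣR − ΣR_known = 0.5549 − 0.1228 = 0.4321 m·K/W
ln(r₂/r₁)/(2πk) = 0.4321 ⇒ k = 0.4270/(2π·0.4321) = 0.157 W/m·K

k = 0.157 W/m·K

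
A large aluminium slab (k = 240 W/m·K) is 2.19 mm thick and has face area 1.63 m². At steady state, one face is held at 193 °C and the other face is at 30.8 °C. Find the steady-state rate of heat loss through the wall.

Q = kA·ΔT/L = 240 × 1.63 × |193 °C − 30.8 °C| / 0.00219 = 2.90×10^7 W

Q = 29000 kW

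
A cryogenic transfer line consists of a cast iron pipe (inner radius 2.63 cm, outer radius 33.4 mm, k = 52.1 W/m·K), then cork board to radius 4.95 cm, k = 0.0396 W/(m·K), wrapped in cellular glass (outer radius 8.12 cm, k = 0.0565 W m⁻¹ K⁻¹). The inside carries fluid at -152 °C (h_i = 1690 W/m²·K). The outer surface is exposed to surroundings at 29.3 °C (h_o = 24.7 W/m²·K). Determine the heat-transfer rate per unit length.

Series thermal resistances, inner to outer:
  R'_conv,in = 1/(2πr h) = 1/(2π·0.0263·1690) = 0.003581 m·K/W
  R'_cast iron = ln(0.0334/0.0263)/(2πk) = 0.2390/(2π·52.1) = 7.301×10^-4 m·K/W
  R'_cork board = ln(0.0495/0.0334)/(2πk) = 0.3934/(2π·0.0396) = 1.581 m·K/W
  R'_cellular glass = ln(0.0812/0.0495)/(2πk) = 0.4949/(2π·0.0565) = 1.394 m·K/W
  R'_conv,out = 1/(2πr h) = 1/(2π·0.0812·24.7) = 0.07935 m·K/W
ΣR = 0.003581 + 7.301×10^-4 + 1.581 + 1.394 + 0.07935 = 3.059 m·K/W
Q' = ΔT/ΣR = (-152 °C − 29.3 °C)/3.059 = -59.3 W/m
(Negative Q' ⇒ heat flows inward; heat gain = 59.3 W/m.)

Q' = 59.3 W/m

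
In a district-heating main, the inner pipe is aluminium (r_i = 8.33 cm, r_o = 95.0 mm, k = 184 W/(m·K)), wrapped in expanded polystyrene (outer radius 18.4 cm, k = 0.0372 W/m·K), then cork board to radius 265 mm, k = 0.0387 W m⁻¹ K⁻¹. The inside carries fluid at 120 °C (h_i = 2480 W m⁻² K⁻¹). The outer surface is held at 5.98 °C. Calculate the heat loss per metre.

Resistance network (inner→outer):
  R'_conv,in = 1/(2πr h) = 1/(2π·0.0833·2480) = 7.704×10^-4 m·K/W
  R'_aluminium = ln(0.0950/0.0833)/(2πk) = 0.1314/(2π·184) = 1.137×10^-4 m·K/W
  R'_expanded polystyrene = ln(0.184/0.0950)/(2πk) = 0.6611/(2π·0.0372) = 2.828 m·K/W
  R'_cork board = ln(0.265/0.184)/(2πk) = 0.3648/(2π·0.0387) = 1.500 m·K/W
ΣR = 7.704×10^-4 + 1.137×10^-4 + 2.828 + 1.500 = 4.329 m·K/W
Q' = ΔT/ΣR = (120 °C − 5.98 °C)/4.329 = 26.3 W/m

Q' = 26.3 W/m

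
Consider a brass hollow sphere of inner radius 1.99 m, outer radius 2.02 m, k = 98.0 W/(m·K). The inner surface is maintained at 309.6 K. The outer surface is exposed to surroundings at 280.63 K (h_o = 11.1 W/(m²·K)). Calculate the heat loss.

Q = 16400 W

Treat each layer as a resistance in series:
  R_brass = (1/1.99 − 1/2.02)/(4πk) = 0.007463/(4π·98.0) = 6.060×10^-6 K/W
  R_conv,out = 1/(4πr²h) = 1/(4π·2.02²·11.1) = 0.001757 K/W
ΣR = 6.060×10^-6 + 0.001757 = 0.001763 K/W
Q = ΔT/ΣR = (309.6 K − 280.63 K)/0.001763 = 16400 W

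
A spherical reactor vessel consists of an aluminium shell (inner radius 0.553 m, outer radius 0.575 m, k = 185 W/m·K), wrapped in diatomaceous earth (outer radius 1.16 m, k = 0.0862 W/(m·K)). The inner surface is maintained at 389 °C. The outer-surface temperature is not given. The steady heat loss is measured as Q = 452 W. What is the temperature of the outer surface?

Series resistances:
  R_aluminium = (1/0.553 − 1/0.575)/(4πk) = 0.06919/(4π·185) = 2.976×10^-5 K/W
  R_diatomaceous earth = (1/0.575 − 1/1.16)/(4πk) = 0.8771/(4π·0.0862) = 0.8097 K/W
ΣR = 0.8097 K/W
ΔT = Q·ΣR = 452 × 0.8097 = 366.0 K
Heat flows outward, so T_out = T_in − ΔT = 389 − 366.0 = 23.0 °C

T_out = 23.0 °C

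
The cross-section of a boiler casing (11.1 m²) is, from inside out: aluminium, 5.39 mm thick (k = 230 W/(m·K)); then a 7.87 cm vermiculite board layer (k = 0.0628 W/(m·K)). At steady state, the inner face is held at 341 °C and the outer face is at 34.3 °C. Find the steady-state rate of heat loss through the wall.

Treat each layer as a resistance in series:
  R_aluminium = L/(kA) = 0.00539/(230·11.1) = 2.111×10^-6 K/W
  R_vermiculite board = L/(kA) = 0.0787/(0.0628·11.1) = 0.1129 K/W
ΣR = 2.111×10^-6 + 0.1129 = 0.1129 K/W
Q = ΔT/ΣR = (341 °C − 34.3 °C)/0.1129 = 2720 W

Q = 2.72 kW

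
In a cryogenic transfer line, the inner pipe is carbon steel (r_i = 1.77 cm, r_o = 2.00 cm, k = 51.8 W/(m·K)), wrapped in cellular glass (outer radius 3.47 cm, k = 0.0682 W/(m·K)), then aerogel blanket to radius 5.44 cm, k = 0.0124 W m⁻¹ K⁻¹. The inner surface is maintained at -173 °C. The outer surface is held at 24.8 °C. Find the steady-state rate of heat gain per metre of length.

Q' = 28.0 W/m

Series thermal resistances, inner to outer:
  R'_carbon steel = ln(0.0200/0.0177)/(2πk) = 0.1222/(2π·51.8) = 3.754×10^-4 m·K/W
  R'_cellular glass = ln(0.0347/0.0200)/(2πk) = 0.5510/(2π·0.0682) = 1.286 m·K/W
  R'_aerogel blanket = ln(0.0544/0.0347)/(2πk) = 0.4496/(2π·0.0124) = 5.771 m·K/W
ΣR = 3.754×10^-4 + 1.286 + 5.771 = 7.057 m·K/W
Q' = ΔT/ΣR = (-173 °C − 24.8 °C)/7.057 = -28.0 W/m
(Negative Q' ⇒ heat flows inward; heat gain = 28.0 W/m.)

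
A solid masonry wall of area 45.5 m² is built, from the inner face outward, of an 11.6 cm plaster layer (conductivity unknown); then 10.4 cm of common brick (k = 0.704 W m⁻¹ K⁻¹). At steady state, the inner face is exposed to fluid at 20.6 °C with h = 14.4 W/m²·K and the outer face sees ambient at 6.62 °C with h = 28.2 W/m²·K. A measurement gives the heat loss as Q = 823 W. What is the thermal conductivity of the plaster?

ΣR = ΔT/Q = |20.6 − 6.62|/823 = 0.01699 K/W
Known resistances:
  R_conv,in = 1/(hA) = 1/(14.4·45.5) = 0.001526 K/W
  R_common brick = L/(kA) = 0.104/(0.704·45.5) = 0.003247 K/W
  R_conv,out = 1/(hA) = 1/(28.2·45.5) = 7.794×10^-4 K/W
R_plaster = ΣR − ΣR_known = 0.01699 − 0.005552 = 0.01144 K/W
L/(kA) = 0.01144 ⇒ k = 0.116/(0.01144·45.5) = 0.223 W/m·K

k = 0.223 W/m·K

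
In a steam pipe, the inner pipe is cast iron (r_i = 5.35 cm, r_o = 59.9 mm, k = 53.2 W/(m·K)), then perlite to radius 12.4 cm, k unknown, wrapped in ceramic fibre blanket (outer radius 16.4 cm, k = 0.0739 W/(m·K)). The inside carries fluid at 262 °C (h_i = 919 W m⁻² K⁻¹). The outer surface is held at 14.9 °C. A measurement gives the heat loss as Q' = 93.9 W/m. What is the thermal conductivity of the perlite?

ΣR = ΔT/Q' = |262 − 14.9|/93.9 = 2.632 m·K/W
Known resistances:
  R'_conv,in = 1/(2πr h) = 1/(2π·0.0535·919) = 0.003237 m·K/W
  R'_cast iron = ln(0.0599/0.0535)/(2πk) = 0.1130/(2π·53.2) = 3.380×10^-4 m·K/W
  R'_ceramic fibre blanket = ln(0.164/0.124)/(2πk) = 0.2796/(2π·0.0739) = 0.6021 m·K/W
R_perlite = ΣR − ΣR_known = 2.632 − 0.6057 = 2.026 m·K/W
ln(r₂/r₁)/(2πk) = 2.026 ⇒ k = 0.7276/(2π·2.026) = 0.0572 W/m·K

k = 0.0572 W/m·K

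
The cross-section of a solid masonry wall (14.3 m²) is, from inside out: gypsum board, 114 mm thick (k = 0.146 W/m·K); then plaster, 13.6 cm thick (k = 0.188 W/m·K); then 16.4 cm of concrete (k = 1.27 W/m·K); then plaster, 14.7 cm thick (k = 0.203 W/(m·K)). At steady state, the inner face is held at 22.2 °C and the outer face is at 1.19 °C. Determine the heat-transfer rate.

Q = 127 W

Resistance network (inner→outer):
  R_gypsum board = L/(kA) = 0.114/(0.146·14.3) = 0.05460 K/W
  R_plaster = L/(kA) = 0.136/(0.188·14.3) = 0.05059 K/W
  R_concrete = L/(kA) = 0.164/(1.27·14.3) = 0.009030 K/W
  R_plaster = L/(kA) = 0.147/(0.203·14.3) = 0.05064 K/W
ΣR = 0.05460 + 0.05059 + 0.009030 + 0.05064 = 0.1649 K/W
Q = ΔT/ΣR = (22.2 °C − 1.19 °C)/0.1649 = 127 W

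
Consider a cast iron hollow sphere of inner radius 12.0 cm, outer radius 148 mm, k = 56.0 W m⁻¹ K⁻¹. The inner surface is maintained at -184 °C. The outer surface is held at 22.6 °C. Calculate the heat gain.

Q = 92.2 kW

Q = 4πk·ΔT/(1/r₁ − 1/r₂) = 4π × 56.0 × 206.6 / (1/0.120 − 1/0.148) = 92200 W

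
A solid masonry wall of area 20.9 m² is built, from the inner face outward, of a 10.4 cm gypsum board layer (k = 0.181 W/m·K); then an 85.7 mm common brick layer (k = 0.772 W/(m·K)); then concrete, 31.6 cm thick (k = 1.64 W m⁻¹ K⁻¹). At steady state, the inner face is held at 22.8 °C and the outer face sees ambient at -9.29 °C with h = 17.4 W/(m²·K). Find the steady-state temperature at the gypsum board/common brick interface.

Series thermal resistances, inner to outer:
  R_gypsum board = L/(kA) = 0.104/(0.181·20.9) = 0.02749 K/W
  R_common brick = L/(kA) = 0.0857/(0.772·20.9) = 0.005312 K/W
  R_concrete = L/(kA) = 0.316/(1.64·20.9) = 0.009219 K/W
  R_conv,out = 1/(hA) = 1/(17.4·20.9) = 0.002750 K/W
ΣR = 0.02749 + 0.005312 + 0.009219 + 0.002750 = 0.04477 K/W
Q = ΔT/ΣR = (22.8 °C − -9.29 °C)/0.04477 = 716.8 W
From the inner boundary to the gypsum board/common brick interface, ΣR_partial = 0.02749 K/W.
T_interface = T_in − Q·ΣR_partial = 22.8 °C − (716.8)(0.02749) = 3.10 °C

T = 3.10 °C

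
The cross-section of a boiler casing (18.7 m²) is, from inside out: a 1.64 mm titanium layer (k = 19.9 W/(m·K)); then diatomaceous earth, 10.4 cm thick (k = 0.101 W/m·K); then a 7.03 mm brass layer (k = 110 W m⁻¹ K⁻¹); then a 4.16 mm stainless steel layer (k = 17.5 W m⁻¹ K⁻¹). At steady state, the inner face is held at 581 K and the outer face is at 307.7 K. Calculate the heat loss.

Q = 4960 W

Resistance network (inner→outer):
  R_titanium = L/(kA) = 0.00164/(19.9·18.7) = 4.407×10^-6 K/W
  R_diatomaceous earth = L/(kA) = 0.104/(0.101·18.7) = 0.05506 K/W
  R_brass = L/(kA) = 0.00703/(110·18.7) = 3.418×10^-6 K/W
  R_stainless steel = L/(kA) = 0.00416/(17.5·18.7) = 1.271×10^-5 K/W
ΣR = 4.407×10^-6 + 0.05506 + 3.418×10^-6 + 1.271×10^-5 = 0.05508 K/W
Q = ΔT/ΣR = (581 K − 307.7 K)/0.05508 = 4960 W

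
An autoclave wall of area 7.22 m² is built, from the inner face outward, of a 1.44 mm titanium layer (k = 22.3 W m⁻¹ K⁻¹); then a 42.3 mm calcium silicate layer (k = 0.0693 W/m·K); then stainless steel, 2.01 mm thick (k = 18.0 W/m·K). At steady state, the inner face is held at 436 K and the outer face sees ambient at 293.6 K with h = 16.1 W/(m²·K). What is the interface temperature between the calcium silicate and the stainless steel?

T = 306.8 K

Treat each layer as a resistance in series:
  R_titanium = L/(kA) = 0.00144/(22.3·7.22) = 8.944×10^-6 K/W
  R_calcium silicate = L/(kA) = 0.0423/(0.0693·7.22) = 0.08454 K/W
  R_stainless steel = L/(kA) = 0.00201/(18.0·7.22) = 1.547×10^-5 K/W
  R_conv,out = 1/(hA) = 1/(16.1·7.22) = 0.008603 K/W
ΣR = 8.944×10^-6 + 0.08454 + 1.547×10^-5 + 0.008603 = 0.09317 K/W
Q = ΔT/ΣR = (436 K − 293.6 K)/0.09317 = 1528 W
From the inner boundary to the calcium silicate/stainless steel interface, ΣR_partial = 0.08455 K/W.
T_interface = T_in − Q·ΣR_partial = 436 K − (1528)(0.08455) = 306.8 K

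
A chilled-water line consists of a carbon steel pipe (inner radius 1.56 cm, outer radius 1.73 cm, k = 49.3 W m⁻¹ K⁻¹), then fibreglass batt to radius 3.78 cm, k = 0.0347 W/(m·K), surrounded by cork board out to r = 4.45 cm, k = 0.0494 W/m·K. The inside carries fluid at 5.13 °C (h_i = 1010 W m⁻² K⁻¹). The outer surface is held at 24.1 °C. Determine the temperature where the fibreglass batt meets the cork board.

Resistance network (inner→outer):
  R'_conv,in = 1/(2πr h) = 1/(2π·0.0156·1010) = 0.01010 m·K/W
  R'_carbon steel = ln(0.0173/0.0156)/(2πk) = 0.1034/(2π·49.3) = 3.339×10^-4 m·K/W
  R'_fibreglass batt = ln(0.0378/0.0173)/(2πk) = 0.7816/(2π·0.0347) = 3.585 m·K/W
  R'_cork board = ln(0.0445/0.0378)/(2πk) = 0.1632/(2π·0.0494) = 0.5257 m·K/W
ΣR = 0.01010 + 3.339×10^-4 + 3.585 + 0.5257 = 4.121 m·K/W
Q' = ΔT/ΣR = (5.13 °C − 24.1 °C)/4.121 = -4.603 W/m
From the inner boundary to the fibreglass batt/cork board interface, ΣR_partial = 3.595 m·K/W.
T_interface = T_in − Q'·ΣR_partial = 5.13 °C − (-4.603)(3.595) = 21.7 °C

T = 21.7 °C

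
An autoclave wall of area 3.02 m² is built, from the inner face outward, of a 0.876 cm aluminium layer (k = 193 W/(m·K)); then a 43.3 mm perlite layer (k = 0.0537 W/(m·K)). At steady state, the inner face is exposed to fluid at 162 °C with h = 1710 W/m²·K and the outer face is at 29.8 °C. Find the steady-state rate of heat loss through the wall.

Q = 495 W

Resistance network (inner→outer):
  R_conv,in = 1/(hA) = 1/(1710·3.02) = 1.936×10^-4 K/W
  R_aluminium = L/(kA) = 0.00876/(193·3.02) = 1.503×10^-5 K/W
  R_perlite = L/(kA) = 0.0433/(0.0537·3.02) = 0.2670 K/W
ΣR = 1.936×10^-4 + 1.503×10^-5 + 0.2670 = 0.2672 K/W
Q = ΔT/ΣR = (162 °C − 29.8 °C)/0.2672 = 495 W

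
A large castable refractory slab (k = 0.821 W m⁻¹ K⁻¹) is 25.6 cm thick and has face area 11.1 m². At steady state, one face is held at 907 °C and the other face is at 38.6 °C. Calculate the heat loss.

Q = kA·ΔT/L = 0.821 × 11.1 × |907 °C − 38.6 °C| / 0.256 = 30900 W

Q = 30900 W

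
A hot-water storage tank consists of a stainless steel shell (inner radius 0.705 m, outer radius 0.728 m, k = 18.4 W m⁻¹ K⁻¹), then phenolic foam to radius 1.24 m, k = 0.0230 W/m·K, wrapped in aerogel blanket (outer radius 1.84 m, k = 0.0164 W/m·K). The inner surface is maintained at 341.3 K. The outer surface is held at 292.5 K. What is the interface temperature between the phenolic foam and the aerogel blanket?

Series thermal resistances, inner to outer:
  R_stainless steel = (1/0.705 − 1/0.728)/(4πk) = 0.04481/(4π·18.4) = 1.938×10^-4 K/W
  R_phenolic foam = (1/0.728 − 1/1.24)/(4πk) = 0.5672/(4π·0.0230) = 1.962 K/W
  R_aerogel blanket = (1/1.24 − 1/1.84)/(4πk) = 0.2630/(4π·0.0164) = 1.276 K/W
ΣR = 1.938×10^-4 + 1.962 + 1.276 = 3.238 K/W
Q = ΔT/ΣR = (341.3 K − 292.5 K)/3.238 = 15.07 W
From the inner boundary to the phenolic foam/aerogel blanket interface, ΣR_partial = 1.962 K/W.
T_interface = T_in − Q·ΣR_partial = 341.3 K − (15.07)(1.962) = 311.7 K

T = 311.7 K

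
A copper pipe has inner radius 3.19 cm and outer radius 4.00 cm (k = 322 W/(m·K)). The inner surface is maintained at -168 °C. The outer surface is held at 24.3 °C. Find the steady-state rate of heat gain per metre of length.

Q' = 1.72×10^6 W/m

Q' = 2πk·ΔT/ln(r₂/r₁) = 2π × 322 × 192.3 / ln(0.0400/0.0319) = 1.72×10^6 W/m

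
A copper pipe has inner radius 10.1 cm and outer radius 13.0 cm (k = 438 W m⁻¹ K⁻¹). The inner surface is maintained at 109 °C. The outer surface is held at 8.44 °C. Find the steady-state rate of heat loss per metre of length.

Q' = 1.10×10^6 W/m

Q' = 2πk·ΔT/ln(r₂/r₁) = 2π × 438 × 100.56 / ln(0.130/0.101) = 1.10×10^6 W/m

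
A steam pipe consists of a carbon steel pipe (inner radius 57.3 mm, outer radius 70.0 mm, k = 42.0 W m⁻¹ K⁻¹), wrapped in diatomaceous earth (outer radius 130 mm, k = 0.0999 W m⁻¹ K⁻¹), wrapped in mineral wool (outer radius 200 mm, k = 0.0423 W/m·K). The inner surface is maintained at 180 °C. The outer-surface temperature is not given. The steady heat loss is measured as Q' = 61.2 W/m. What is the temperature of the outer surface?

T_out = 20.4 °C

Series resistances:
  R'_carbon steel = ln(0.0700/0.0573)/(2πk) = 0.2002/(2π·42.0) = 7.586×10^-4 m·K/W
  R'_diatomaceous earth = ln(0.130/0.0700)/(2πk) = 0.6190/(2π·0.0999) = 0.9862 m·K/W
  R'_mineral wool = ln(0.200/0.130)/(2πk) = 0.4308/(2π·0.0423) = 1.621 m·K/W
ΣR = 2.608 m·K/W
ΔT = Q'·ΣR = 61.2 × 2.608 = 159.6 K
Heat flows outward, so T_out = T_in − ΔT = 180 − 159.6 = 20.4 °C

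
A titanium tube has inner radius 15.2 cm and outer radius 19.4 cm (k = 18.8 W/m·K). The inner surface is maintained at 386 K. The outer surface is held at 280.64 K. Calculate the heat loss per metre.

Q' = 2πk·ΔT/ln(r₂/r₁) = 2π × 18.8 × 105.36 / ln(0.194/0.152) = 51000 W/m

Q' = 51.0 kW/m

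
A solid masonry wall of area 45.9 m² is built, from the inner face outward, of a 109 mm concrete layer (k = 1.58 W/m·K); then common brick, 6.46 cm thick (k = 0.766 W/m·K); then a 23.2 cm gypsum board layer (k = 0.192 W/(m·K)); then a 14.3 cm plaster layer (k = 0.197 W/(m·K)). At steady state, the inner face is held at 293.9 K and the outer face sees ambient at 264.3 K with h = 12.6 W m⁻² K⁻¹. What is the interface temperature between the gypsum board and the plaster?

T = 275.30 K

Series thermal resistances, inner to outer:
  R_concrete = L/(kA) = 0.109/(1.58·45.9) = 0.001503 K/W
  R_common brick = L/(kA) = 0.0646/(0.766·45.9) = 0.001837 K/W
  R_gypsum board = L/(kA) = 0.232/(0.192·45.9) = 0.02633 K/W
  R_plaster = L/(kA) = 0.143/(0.197·45.9) = 0.01581 K/W
  R_conv,out = 1/(hA) = 1/(12.6·45.9) = 0.001729 K/W
ΣR = 0.001503 + 0.001837 + 0.02633 + 0.01581 + 0.001729 = 0.04721 K/W
Q = ΔT/ΣR = (293.9 K − 264.3 K)/0.04721 = 627.0 W
From the inner boundary to the gypsum board/plaster interface, ΣR_partial = 0.02967 K/W.
T_interface = T_in − Q·ΣR_partial = 293.9 K − (627.0)(0.02967) = 275.30 K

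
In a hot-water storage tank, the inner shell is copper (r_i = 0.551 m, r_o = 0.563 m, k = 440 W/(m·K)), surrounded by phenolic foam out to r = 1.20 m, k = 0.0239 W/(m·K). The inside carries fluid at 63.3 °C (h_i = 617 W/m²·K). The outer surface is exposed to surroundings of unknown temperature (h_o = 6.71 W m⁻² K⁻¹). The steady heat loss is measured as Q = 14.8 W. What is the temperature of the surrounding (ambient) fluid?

T_out = 16.7 °C

Series resistances:
  R_conv,in = 1/(4πr²h) = 1/(4π·0.551²·617) = 4.248×10^-4 K/W
  R_copper = (1/0.551 − 1/0.563)/(4πk) = 0.03868/(4π·440) = 6.996×10^-6 K/W
  R_phenolic foam = (1/0.563 − 1/1.20)/(4πk) = 0.9429/(4π·0.0239) = 3.139 K/W
  R_conv,out = 1/(4πr²h) = 1/(4π·1.20²·6.71) = 0.008236 K/W
ΣR = 3.148 K/W
ΔT = Q·ΣR = 14.8 × 3.148 = 46.59 K
Heat flows outward, so T_out = T_in − ΔT = 63.3 − 46.59 = 16.7 °C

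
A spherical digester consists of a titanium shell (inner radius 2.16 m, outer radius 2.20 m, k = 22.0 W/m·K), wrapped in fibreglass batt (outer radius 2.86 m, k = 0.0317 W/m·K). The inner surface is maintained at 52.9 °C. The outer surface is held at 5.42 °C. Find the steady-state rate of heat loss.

Treat each layer as a resistance in series:
  R_titanium = (1/2.16 − 1/2.20)/(4πk) = 0.008418/(4π·22.0) = 3.045×10^-5 K/W
  R_fibreglass batt = (1/2.20 − 1/2.86)/(4πk) = 0.1049/(4π·0.0317) = 0.2633 K/W
ΣR = 3.045×10^-5 + 0.2633 = 0.2633 K/W
Q = ΔT/ΣR = (52.9 °C − 5.42 °C)/0.2633 = 180 W

Q = 180 W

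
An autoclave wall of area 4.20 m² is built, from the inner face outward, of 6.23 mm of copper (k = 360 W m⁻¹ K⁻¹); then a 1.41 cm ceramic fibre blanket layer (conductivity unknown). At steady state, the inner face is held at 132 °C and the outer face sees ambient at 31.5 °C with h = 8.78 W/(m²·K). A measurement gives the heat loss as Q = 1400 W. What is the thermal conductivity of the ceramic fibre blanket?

ΣR = ΔT/Q = |132 − 31.5|/1400 = 0.07179 K/W
Known resistances:
  R_copper = L/(kA) = 0.00623/(360·4.20) = 4.120×10^-6 K/W
  R_conv,out = 1/(hA) = 1/(8.78·4.20) = 0.02712 K/W
R_ceramic fibre blanket = ΣR − ΣR_known = 0.07179 − 0.02712 = 0.04467 K/W
L/(kA) = 0.04467 ⇒ k = 0.0141/(0.04467·4.20) = 0.0752 W/m·K

k = 0.0752 W/m·K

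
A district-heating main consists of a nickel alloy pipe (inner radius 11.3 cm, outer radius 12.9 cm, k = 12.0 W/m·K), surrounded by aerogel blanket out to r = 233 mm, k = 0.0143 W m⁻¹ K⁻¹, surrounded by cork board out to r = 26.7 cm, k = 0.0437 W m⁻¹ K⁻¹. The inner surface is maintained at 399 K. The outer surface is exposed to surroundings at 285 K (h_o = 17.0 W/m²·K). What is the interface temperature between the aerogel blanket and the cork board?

T = 293.5 K

Resistance network (inner→outer):
  R'_nickel alloy = ln(0.129/0.113)/(2πk) = 0.1324/(2π·12.0) = 0.001756 m·K/W
  R'_aerogel blanket = ln(0.233/0.129)/(2πk) = 0.5912/(2π·0.0143) = 6.580 m·K/W
  R'_cork board = ln(0.267/0.233)/(2πk) = 0.1362/(2π·0.0437) = 0.4961 m·K/W
  R'_conv,out = 1/(2πr h) = 1/(2π·0.267·17.0) = 0.03506 m·K/W
ΣR = 0.001756 + 6.580 + 0.4961 + 0.03506 = 7.113 m·K/W
Q' = ΔT/ΣR = (399 K − 285 K)/7.113 = 16.03 W/m
From the inner boundary to the aerogel blanket/cork board interface, ΣR_partial = 6.582 m·K/W.
T_interface = T_in − Q'·ΣR_partial = 399 K − (16.03)(6.582) = 293.5 K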